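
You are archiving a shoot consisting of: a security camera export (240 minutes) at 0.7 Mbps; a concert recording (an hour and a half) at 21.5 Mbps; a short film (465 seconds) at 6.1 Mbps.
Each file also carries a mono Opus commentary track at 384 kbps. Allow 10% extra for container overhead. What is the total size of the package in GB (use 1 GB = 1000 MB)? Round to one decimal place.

18.8 GB

Audio: 384 kbps = 0.384 Mbps.
security camera export: 1.084 Mbps × 14400 s × 1.10 = 17170.6 Mb
concert recording: 21.884 Mbps × 5400 s × 1.10 = 129991.0 Mb
short film: 6.484 Mbps × 465 s × 1.10 = 3316.6 Mb
Total: 150478.1 Mb = 18809.8 MB.
= 18.81 GB.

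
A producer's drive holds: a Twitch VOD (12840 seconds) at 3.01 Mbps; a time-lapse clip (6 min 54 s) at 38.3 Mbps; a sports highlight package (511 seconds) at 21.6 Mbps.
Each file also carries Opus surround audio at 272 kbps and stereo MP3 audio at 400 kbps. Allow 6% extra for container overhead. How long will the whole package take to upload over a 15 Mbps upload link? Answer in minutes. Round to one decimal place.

Audio total: 272 + 400 = 672 kbps = 0.672 Mbps.
Twitch VOD: 3.682 Mbps × 12840 s × 1.06 = 50113.5 Mb
time-lapse clip: 38.972 Mbps × 414 s × 1.06 = 17102.5 Mb
sports highlight package: 22.272 Mbps × 511 s × 1.06 = 12063.9 Mb
Total: 79279.8 Mb = 9910.0 MB.
At 15 Mbps: 79279.8 / 15 = 5285 s ≈ 88.1 minutes.

88.1 minutes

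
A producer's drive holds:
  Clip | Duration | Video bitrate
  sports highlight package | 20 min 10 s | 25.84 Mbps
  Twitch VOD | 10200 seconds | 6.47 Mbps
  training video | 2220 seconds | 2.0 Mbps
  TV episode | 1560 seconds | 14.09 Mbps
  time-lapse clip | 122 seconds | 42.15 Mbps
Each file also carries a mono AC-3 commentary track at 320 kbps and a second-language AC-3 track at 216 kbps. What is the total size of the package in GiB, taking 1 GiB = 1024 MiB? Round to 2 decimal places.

Audio total: 320 + 216 = 536 kbps = 0.536 Mbps.
sports highlight package: 26.376 Mbps × 1210 s = 31915.0 Mb
Twitch VOD: 7.006 Mbps × 10200 s = 71461.2 Mb
training video: 2.536 Mbps × 2220 s = 5629.9 Mb
TV episode: 14.626 Mbps × 1560 s = 22816.6 Mb
time-lapse clip: 42.686 Mbps × 122 s = 5207.7 Mb
Total: 137030.3 Mb = 17128.8 MB.
= 15.95 GiB.

15.95 GiB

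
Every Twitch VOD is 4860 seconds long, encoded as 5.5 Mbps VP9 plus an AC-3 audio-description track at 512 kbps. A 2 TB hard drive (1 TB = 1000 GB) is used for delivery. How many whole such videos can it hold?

Audio: 512 kbps = 0.512 Mbps.
Total bitrate: 6.012 Mbps.
Per item: 6.012 Mbps × 4860 s = 29,218 Mb = 3,652 MB.
Capacity: 2 TB = 16,000,000 Mb; 547.60 items → 547 complete.

547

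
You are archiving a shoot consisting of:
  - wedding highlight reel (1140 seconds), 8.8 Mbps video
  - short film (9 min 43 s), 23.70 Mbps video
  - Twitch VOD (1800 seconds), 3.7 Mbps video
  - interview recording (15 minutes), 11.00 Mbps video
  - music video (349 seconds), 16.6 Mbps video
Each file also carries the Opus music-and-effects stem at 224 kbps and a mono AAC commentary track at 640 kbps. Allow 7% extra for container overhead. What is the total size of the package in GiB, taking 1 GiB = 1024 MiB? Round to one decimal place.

6.3 GiB

Audio total: 224 + 640 = 864 kbps = 0.864 Mbps.
wedding highlight reel: 9.664 Mbps × 1140 s × 1.07 = 11788.1 Mb
short film: 24.564 Mbps × 583 s × 1.07 = 15323.3 Mb
Twitch VOD: 4.564 Mbps × 1800 s × 1.07 = 8790.3 Mb
interview recording: 11.864 Mbps × 900 s × 1.07 = 11425.0 Mb
music video: 17.464 Mbps × 349 s × 1.07 = 6521.6 Mb
Total: 53848.3 Mb = 6731.0 MB.
= 6.269 GiB.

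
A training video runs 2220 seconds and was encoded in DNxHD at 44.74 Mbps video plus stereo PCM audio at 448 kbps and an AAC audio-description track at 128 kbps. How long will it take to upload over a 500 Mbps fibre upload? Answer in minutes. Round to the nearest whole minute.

3 minutes

Audio total: 448 + 128 = 576 kbps = 0.576 Mbps.
Total bitrate: 45.316 Mbps.
File: 45.316 Mbps × 2220 s = 100601.5 Mb.
At 500 Mbps: 100601.5 / 500 = 201.2 s ≈ 3.35 minutes.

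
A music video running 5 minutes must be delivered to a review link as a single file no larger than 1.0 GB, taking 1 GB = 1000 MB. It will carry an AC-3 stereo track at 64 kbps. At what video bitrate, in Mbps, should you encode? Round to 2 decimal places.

26.60 Mbps

Budget: 1.0 GB = 8000.0 Mb.
5 min = 300 s
Total bitrate budget: 8000.0 Mb / 300 s = 26.667 Mbps.
Audio: 64 kbps = 0.064 Mbps.
Video: 26.667 − 0.064 = 26.603 Mbps.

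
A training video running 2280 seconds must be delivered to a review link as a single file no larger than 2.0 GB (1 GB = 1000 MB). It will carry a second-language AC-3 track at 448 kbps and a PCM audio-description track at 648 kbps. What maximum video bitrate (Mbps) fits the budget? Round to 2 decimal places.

Budget: 2.0 GB = 16000.0 Mb.
Total bitrate budget: 16000.0 Mb / 2280 s = 7.018 Mbps.
Audio total: 448 + 648 = 1096 kbps = 1.096 Mbps.
Video: 7.018 − 1.096 = 5.922 Mbps.

5.92 Mbps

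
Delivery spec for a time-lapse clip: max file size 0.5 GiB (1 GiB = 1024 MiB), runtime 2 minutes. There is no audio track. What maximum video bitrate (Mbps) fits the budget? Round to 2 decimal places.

Budget: 0.5 GiB = 4295.0 Mb.
2 min = 120 s
Total bitrate budget: 4295.0 Mb / 120 s = 35.791 Mbps.

35.79 Mbps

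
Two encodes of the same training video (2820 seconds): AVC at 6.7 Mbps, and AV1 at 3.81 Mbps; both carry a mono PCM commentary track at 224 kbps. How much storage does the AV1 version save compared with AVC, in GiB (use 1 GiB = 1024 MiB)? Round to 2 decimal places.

0.95 GiB

Audio: 224 kbps = 0.224 Mbps.
AVC: 6.924 Mbps × 2820 s = 19525.7 Mb = 2.273 GiB.
AV1: 4.034 Mbps × 2820 s = 11375.9 Mb = 1.324 GiB.
Saving: 2.273 − 1.324 = 0.949 GiB.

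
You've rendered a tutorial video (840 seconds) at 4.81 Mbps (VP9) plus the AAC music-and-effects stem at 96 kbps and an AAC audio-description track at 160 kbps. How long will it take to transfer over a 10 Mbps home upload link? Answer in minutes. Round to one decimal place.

Audio total: 96 + 160 = 256 kbps = 0.256 Mbps.
Total bitrate: 5.066 Mbps.
File: 5.066 Mbps × 840 s = 4255.4 Mb.
At 10 Mbps: 4255.4 / 10 = 425.5 s ≈ 7.09 minutes.

7.1 minutes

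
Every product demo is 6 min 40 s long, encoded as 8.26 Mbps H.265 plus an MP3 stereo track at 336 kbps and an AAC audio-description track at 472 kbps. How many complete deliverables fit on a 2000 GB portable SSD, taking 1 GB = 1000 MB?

6 min 40 s = 400 s
Audio total: 336 + 472 = 808 kbps = 0.808 Mbps.
Total bitrate: 9.068 Mbps.
Per item: 9.068 Mbps × 400 s = 3,627 Mb = 453.4 MB.
Capacity: 2000 GB = 16,000,000 Mb; 4411.12 items → 4411 complete.

4411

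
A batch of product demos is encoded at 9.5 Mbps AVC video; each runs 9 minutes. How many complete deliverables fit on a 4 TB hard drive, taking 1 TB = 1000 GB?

6237

9 min = 540 s
Per item: 9.500 Mbps × 540 s = 5,130 Mb = 641.2 MB.
Capacity: 4 TB = 32,000,000 Mb; 6237.82 items → 6237 complete.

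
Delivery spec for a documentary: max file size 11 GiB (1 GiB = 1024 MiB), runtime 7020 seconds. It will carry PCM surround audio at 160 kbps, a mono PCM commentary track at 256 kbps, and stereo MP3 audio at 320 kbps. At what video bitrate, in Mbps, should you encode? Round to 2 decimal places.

Budget: 11 GiB = 94489.3 Mb.
Total bitrate budget: 94489.3 Mb / 7020 s = 13.460 Mbps.
Audio total: 160 + 256 + 320 = 736 kbps = 0.736 Mbps.
Video: 13.460 − 0.736 = 12.724 Mbps.

12.72 Mbps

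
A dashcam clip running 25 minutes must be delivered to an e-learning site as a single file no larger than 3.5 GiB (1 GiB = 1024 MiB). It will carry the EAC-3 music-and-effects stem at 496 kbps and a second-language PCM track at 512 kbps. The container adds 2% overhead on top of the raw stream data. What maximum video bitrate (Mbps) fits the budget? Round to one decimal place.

Budget: 3.5 GiB = 30064.8 Mb.
Stream payload after overhead: 30064.8 / 1.02 = 29475.3 Mb.
25 min = 1500 s
Total bitrate budget: 29475.3 Mb / 1500 s = 19.650 Mbps.
Audio total: 496 + 512 = 1008 kbps = 1.008 Mbps.
Video: 19.650 − 1.008 = 18.642 Mbps.

18.6 Mbps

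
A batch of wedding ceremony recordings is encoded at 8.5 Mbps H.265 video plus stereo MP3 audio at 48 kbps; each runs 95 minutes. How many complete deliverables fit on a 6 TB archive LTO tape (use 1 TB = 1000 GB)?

95 min = 5700 s
Audio: 48 kbps = 0.048 Mbps.
Total bitrate: 8.548 Mbps.
Per item: 8.548 Mbps × 5700 s = 48,724 Mb = 6,090 MB.
Capacity: 6 TB = 48,000,000 Mb; 985.15 items → 985 complete.

985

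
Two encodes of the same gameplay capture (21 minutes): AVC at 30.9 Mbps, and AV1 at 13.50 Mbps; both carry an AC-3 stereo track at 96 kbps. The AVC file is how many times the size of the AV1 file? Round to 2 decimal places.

21 min = 1260 s
Audio: 96 kbps = 0.096 Mbps.
AVC: 30.996 Mbps × 1260 s = 39055.0 Mb = 4.547 GiB.
AV1: 13.596 Mbps × 1260 s = 17131.0 Mb = 1.994 GiB.
Ratio: 4.547 / 1.994 = 2.280.

2.28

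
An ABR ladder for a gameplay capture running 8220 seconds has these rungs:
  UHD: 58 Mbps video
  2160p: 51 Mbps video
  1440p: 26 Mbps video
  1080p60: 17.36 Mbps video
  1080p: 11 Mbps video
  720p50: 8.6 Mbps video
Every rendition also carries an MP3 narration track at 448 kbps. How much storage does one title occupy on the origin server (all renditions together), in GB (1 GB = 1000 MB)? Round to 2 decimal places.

Audio: 448 kbps = 0.448 Mbps.
Sum of rendition bitrates: (58+0.448) + (51+0.448) + (26+0.448) + (17.36+0.448) + (11+0.448) + (8.6+0.448) = 174.648 Mbps.
× 8220 s = 1,435,607 Mb = 179,451 MB = 179.5 GB.

179.45 GB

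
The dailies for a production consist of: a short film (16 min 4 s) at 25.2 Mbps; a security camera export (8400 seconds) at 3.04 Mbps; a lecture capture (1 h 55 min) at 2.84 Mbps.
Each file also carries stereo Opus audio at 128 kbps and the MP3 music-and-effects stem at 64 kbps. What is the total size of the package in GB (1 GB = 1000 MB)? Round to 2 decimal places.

Audio total: 128 + 64 = 192 kbps = 0.192 Mbps.
short film: 25.392 Mbps × 964 s = 24477.9 Mb
security camera export: 3.232 Mbps × 8400 s = 27148.8 Mb
lecture capture: 3.032 Mbps × 6900 s = 20920.8 Mb
Total: 72547.5 Mb = 9068.4 MB.
= 9.068 GB.

9.07 GB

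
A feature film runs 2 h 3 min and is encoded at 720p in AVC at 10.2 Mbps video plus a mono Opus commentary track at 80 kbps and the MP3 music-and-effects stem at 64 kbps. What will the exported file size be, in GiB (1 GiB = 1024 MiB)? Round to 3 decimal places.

2 h 3 min = 123 min = 7380 s
Audio total: 80 + 64 = 144 kbps = 0.144 Mbps.
Total bitrate: 10.2 + 0.144 = 10.344 Mbps.
Stream data: 10.344 Mbps × 7380 s = 76338.7 Mb.
76,339 Mb = 9,542,340,000 bytes ÷ 1,073,741,824 = 8.887 GiB.

8.887 GiB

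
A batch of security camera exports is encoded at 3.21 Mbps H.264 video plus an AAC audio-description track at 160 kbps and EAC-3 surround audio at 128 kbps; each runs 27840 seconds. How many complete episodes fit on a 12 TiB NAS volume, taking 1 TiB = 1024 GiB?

1083

Audio total: 160 + 128 = 288 kbps = 0.288 Mbps.
Total bitrate: 3.498 Mbps.
Per item: 3.498 Mbps × 27840 s = 97,384 Mb = 12,173 MB.
Capacity: 12 TiB = 105,553,116 Mb; 1083.88 items → 1083 complete.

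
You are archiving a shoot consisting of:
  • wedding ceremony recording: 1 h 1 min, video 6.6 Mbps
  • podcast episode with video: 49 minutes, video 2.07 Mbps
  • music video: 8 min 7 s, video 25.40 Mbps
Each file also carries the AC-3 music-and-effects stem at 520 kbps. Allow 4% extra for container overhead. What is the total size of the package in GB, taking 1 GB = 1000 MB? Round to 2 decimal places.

6.02 GB

Audio: 520 kbps = 0.520 Mbps.
wedding ceremony recording: 7.120 Mbps × 3660 s × 1.04 = 27101.6 Mb
podcast episode with video: 2.590 Mbps × 2940 s × 1.04 = 7919.2 Mb
music video: 25.920 Mbps × 487 s × 1.04 = 13128.0 Mb
Total: 48148.7 Mb = 6018.6 MB.
= 6.019 GB.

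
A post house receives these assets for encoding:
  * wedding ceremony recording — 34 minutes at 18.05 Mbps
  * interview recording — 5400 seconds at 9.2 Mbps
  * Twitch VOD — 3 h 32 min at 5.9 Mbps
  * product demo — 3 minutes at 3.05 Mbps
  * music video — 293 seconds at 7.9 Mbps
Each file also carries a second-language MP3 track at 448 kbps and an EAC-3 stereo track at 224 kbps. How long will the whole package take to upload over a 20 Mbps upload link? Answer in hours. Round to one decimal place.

Audio total: 448 + 224 = 672 kbps = 0.672 Mbps.
wedding ceremony recording: 18.722 Mbps × 2040 s = 38192.9 Mb
interview recording: 9.872 Mbps × 5400 s = 53308.8 Mb
Twitch VOD: 6.572 Mbps × 12720 s = 83595.8 Mb
product demo: 3.722 Mbps × 180 s = 670.0 Mb
music video: 8.572 Mbps × 293 s = 2511.6 Mb
Total: 178279.1 Mb = 22284.9 MB.
At 20 Mbps: 178279.1 / 20 = 8914 s ≈ 2.48 hours.

2.5 hours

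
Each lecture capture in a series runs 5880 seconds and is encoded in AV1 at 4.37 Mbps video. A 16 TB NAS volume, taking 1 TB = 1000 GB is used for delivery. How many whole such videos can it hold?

Per item: 4.370 Mbps × 5880 s = 25,696 Mb = 3,212 MB.
Capacity: 16 TB = 128,000,000 Mb; 4981.40 items → 4981 complete.

4981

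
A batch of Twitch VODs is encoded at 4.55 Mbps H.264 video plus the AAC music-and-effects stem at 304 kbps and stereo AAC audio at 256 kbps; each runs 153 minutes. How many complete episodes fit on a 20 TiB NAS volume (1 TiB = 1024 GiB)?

153 min = 9180 s
Audio total: 304 + 256 = 560 kbps = 0.560 Mbps.
Total bitrate: 5.110 Mbps.
Per item: 5.110 Mbps × 9180 s = 46,910 Mb = 5,864 MB.
Capacity: 20 TiB = 175,921,860 Mb; 3750.22 items → 3750 complete.

3750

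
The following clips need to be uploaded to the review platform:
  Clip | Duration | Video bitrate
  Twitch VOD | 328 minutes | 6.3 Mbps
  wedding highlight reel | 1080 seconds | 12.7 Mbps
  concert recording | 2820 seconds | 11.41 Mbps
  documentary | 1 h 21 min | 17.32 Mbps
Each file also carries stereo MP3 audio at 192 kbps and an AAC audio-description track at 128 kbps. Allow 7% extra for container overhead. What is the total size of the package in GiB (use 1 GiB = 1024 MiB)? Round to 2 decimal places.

32.78 GiB

Audio total: 192 + 128 = 320 kbps = 0.320 Mbps.
Twitch VOD: 6.620 Mbps × 19680 s × 1.07 = 139401.3 Mb
wedding highlight reel: 13.020 Mbps × 1080 s × 1.07 = 15045.9 Mb
concert recording: 11.730 Mbps × 2820 s × 1.07 = 35394.1 Mb
documentary: 17.640 Mbps × 4860 s × 1.07 = 91731.5 Mb
Total: 281572.9 Mb = 35196.6 MB.
= 32.78 GiB.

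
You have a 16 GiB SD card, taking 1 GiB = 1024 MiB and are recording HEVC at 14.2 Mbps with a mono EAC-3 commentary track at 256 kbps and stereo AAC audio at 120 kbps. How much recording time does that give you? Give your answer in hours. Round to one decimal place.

2.6 hours

Audio total: 256 + 120 = 376 kbps = 0.376 Mbps.
Total bitrate: 14.2 + 0.376 = 14.576 Mbps.
Capacity: 16 GiB = 137,439 Mb.
Recording time: 137,439 / 14.576 = 9,429 s ≈ 2.62 hours.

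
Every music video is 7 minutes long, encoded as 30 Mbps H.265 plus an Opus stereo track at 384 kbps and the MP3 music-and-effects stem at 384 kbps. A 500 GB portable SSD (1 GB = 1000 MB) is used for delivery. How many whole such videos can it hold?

7 min = 420 s
Audio total: 384 + 384 = 768 kbps = 0.768 Mbps.
Total bitrate: 30.768 Mbps.
Per item: 30.768 Mbps × 420 s = 12,923 Mb = 1,615 MB.
Capacity: 500 GB = 4,000,000 Mb; 309.54 items → 309 complete.

309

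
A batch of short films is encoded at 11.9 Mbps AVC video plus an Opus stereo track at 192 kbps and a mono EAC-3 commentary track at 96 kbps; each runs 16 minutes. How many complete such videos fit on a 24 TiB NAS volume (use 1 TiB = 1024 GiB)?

16 min = 960 s
Audio total: 192 + 96 = 288 kbps = 0.288 Mbps.
Total bitrate: 12.188 Mbps.
Per item: 12.188 Mbps × 960 s = 11,700 Mb = 1,463 MB.
Capacity: 24 TiB = 211,106,233 Mb; 18042.53 items → 18042 complete.

18042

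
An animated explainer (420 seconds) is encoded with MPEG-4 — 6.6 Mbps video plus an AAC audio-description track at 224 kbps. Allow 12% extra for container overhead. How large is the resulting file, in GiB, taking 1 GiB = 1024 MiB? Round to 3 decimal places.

0.374 GiB

Audio: 224 kbps = 0.224 Mbps.
Total bitrate: 6.6 + 0.224 = 6.824 Mbps.
Stream data: 6.824 Mbps × 420 s = 2866.1 Mb.
With 12% container overhead: ×1.12.
3,210 Mb = 401,251,200 bytes ÷ 1,073,741,824 = 0.3737 GiB.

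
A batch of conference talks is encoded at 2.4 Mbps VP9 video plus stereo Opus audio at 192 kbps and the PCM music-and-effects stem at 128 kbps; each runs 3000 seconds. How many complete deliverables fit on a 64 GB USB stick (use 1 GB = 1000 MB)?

Audio total: 192 + 128 = 320 kbps = 0.320 Mbps.
Total bitrate: 2.720 Mbps.
Per item: 2.720 Mbps × 3000 s = 8,160 Mb = 1,020 MB.
Capacity: 64 GB = 512,000 Mb; 62.75 items → 62 complete.

62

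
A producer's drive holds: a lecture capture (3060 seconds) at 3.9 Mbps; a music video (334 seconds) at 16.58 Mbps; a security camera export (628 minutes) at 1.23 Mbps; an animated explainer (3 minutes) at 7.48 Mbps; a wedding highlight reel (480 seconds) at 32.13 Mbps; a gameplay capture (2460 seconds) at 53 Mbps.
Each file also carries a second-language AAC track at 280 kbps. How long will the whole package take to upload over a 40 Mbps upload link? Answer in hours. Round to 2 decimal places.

1.55 hours

Audio: 280 kbps = 0.280 Mbps.
lecture capture: 4.180 Mbps × 3060 s = 12790.8 Mb
music video: 16.860 Mbps × 334 s = 5631.2 Mb
security camera export: 1.510 Mbps × 37680 s = 56896.8 Mb
animated explainer: 7.760 Mbps × 180 s = 1396.8 Mb
wedding highlight reel: 32.410 Mbps × 480 s = 15556.8 Mb
gameplay capture: 53.280 Mbps × 2460 s = 131068.8 Mb
Total: 223341.2 Mb = 27917.7 MB.
At 40 Mbps: 223341.2 / 40 = 5584 s ≈ 1.55 hours.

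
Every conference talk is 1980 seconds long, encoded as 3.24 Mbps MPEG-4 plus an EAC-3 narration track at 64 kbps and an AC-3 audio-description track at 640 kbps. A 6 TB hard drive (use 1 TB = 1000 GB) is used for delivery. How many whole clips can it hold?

Audio total: 64 + 640 = 704 kbps = 0.704 Mbps.
Total bitrate: 3.944 Mbps.
Per item: 3.944 Mbps × 1980 s = 7,809 Mb = 976.1 MB.
Capacity: 6 TB = 48,000,000 Mb; 6146.66 items → 6146 complete.

6146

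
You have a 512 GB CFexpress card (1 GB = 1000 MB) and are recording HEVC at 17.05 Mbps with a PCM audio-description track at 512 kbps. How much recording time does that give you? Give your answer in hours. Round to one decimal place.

64.8 hours

Audio: 512 kbps = 0.512 Mbps.
Total bitrate: 17.05 + 0.512 = 17.562 Mbps.
Capacity: 512 GB = 4,096,000 Mb.
Recording time: 4,096,000 / 17.562 = 233,231 s ≈ 64.8 hours.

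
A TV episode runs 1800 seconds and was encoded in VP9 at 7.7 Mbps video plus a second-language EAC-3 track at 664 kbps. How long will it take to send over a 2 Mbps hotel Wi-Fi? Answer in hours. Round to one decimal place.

2.1 hours

Audio: 664 kbps = 0.664 Mbps.
Total bitrate: 8.364 Mbps.
File: 8.364 Mbps × 1800 s = 15055.2 Mb.
At 2 Mbps: 15055.2 / 2 = 7527.6 s ≈ 2.09 hours.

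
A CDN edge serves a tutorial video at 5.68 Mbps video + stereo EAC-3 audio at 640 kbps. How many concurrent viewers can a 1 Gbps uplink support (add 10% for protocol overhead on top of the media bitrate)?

Audio: 640 kbps = 0.640 Mbps.
Per-viewer media rate: 6.320 Mbps.
On the wire with 10% overhead: 6.952 Mbps.
1 Gbps = 1,000 Mbps; 1,000 / 6.952 = 143.84 → 143 viewers.

143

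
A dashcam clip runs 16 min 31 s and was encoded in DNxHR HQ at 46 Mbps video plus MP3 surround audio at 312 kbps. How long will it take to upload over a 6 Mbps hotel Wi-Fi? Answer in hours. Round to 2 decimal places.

2.12 hours

16 min 31 s = 991 s
Audio: 312 kbps = 0.312 Mbps.
Total bitrate: 46.312 Mbps.
File: 46.312 Mbps × 991 s = 45895.2 Mb.
At 6 Mbps: 45895.2 / 6 = 7649.2 s ≈ 2.12 hours.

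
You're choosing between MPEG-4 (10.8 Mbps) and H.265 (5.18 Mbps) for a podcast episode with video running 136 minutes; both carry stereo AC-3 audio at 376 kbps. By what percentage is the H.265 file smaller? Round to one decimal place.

50.3%

136 min = 8160 s
Audio: 376 kbps = 0.376 Mbps.
MPEG-4: 11.176 Mbps × 8160 s = 91196.2 Mb = 11.400 GB.
H.265: 5.556 Mbps × 8160 s = 45337.0 Mb = 5.667 GB.
Reduction: (1 − 5.667/11.400) × 100 = 50.29%.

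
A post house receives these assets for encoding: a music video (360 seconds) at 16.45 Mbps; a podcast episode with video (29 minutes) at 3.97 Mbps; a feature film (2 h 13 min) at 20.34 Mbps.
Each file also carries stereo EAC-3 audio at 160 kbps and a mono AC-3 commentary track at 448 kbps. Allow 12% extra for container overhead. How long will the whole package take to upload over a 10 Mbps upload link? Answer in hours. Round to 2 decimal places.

Audio total: 160 + 448 = 608 kbps = 0.608 Mbps.
music video: 17.058 Mbps × 360 s × 1.12 = 6877.8 Mb
podcast episode with video: 4.578 Mbps × 1740 s × 1.12 = 8921.6 Mb
feature film: 20.948 Mbps × 7980 s × 1.12 = 187224.8 Mb
Total: 203024.2 Mb = 25378.0 MB.
At 10 Mbps: 203024.2 / 10 = 20302 s ≈ 5.64 hours.

5.64 hours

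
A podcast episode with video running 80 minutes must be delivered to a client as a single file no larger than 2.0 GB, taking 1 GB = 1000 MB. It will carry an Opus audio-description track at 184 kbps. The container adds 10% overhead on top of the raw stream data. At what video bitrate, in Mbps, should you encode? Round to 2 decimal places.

Budget: 2.0 GB = 16000.0 Mb.
Stream payload after overhead: 16000.0 / 1.10 = 14545.5 Mb.
80 min = 4800 s
Total bitrate budget: 14545.5 Mb / 4800 s = 3.030 Mbps.
Audio: 184 kbps = 0.184 Mbps.
Video: 3.030 − 0.184 = 2.846 Mbps.

2.85 Mbps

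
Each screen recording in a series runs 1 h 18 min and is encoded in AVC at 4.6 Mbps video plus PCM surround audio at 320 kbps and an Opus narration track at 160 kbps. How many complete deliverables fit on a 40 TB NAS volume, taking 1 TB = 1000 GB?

1 h 18 min = 78 min = 4680 s
Audio total: 320 + 160 = 480 kbps = 0.480 Mbps.
Total bitrate: 5.080 Mbps.
Per item: 5.080 Mbps × 4680 s = 23,774 Mb = 2,972 MB.
Capacity: 40 TB = 320,000,000 Mb; 13459.86 items → 13459 complete.

13459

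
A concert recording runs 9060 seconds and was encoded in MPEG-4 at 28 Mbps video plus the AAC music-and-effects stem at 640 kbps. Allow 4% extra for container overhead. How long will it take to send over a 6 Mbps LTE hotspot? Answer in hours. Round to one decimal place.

12.5 hours

Audio: 640 kbps = 0.640 Mbps.
Total bitrate: 28.640 Mbps.
File: 28.640 Mbps × 9060 s = 259478.4 Mb.
With 4% container overhead: ×1.04. → 269857.5 Mb.
At 6 Mbps: 269857.5 / 6 = 44976.3 s ≈ 12.5 hours.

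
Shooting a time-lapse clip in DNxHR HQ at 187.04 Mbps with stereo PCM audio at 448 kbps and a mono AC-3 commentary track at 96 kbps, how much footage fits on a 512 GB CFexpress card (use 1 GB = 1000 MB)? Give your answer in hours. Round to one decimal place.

6.1 hours

Audio total: 448 + 96 = 544 kbps = 0.544 Mbps.
Total bitrate: 187.04 + 0.544 = 187.584 Mbps.
Capacity: 512 GB = 4,096,000 Mb.
Recording time: 4,096,000 / 187.584 = 21,836 s ≈ 6.07 hours.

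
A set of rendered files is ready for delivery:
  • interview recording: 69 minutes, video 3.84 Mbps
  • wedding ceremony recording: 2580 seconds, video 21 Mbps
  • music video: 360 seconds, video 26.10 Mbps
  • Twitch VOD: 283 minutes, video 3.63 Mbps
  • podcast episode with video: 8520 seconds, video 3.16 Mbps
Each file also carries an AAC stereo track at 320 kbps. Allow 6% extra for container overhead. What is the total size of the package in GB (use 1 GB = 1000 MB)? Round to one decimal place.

23.6 GB

Audio: 320 kbps = 0.320 Mbps.
interview recording: 4.160 Mbps × 4140 s × 1.06 = 18255.7 Mb
wedding ceremony recording: 21.320 Mbps × 2580 s × 1.06 = 58305.9 Mb
music video: 26.420 Mbps × 360 s × 1.06 = 10081.9 Mb
Twitch VOD: 3.950 Mbps × 16980 s × 1.06 = 71095.3 Mb
podcast episode with video: 3.480 Mbps × 8520 s × 1.06 = 31428.6 Mb
Total: 189167.4 Mb = 23645.9 MB.
= 23.65 GB.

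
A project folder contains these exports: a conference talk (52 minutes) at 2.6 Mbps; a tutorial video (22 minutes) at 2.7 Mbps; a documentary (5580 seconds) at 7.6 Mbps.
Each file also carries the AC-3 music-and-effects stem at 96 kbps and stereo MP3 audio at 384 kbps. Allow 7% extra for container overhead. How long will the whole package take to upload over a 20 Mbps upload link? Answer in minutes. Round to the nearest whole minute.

Audio total: 96 + 384 = 480 kbps = 0.480 Mbps.
conference talk: 3.080 Mbps × 3120 s × 1.07 = 10282.3 Mb
tutorial video: 3.180 Mbps × 1320 s × 1.07 = 4491.4 Mb
documentary: 8.080 Mbps × 5580 s × 1.07 = 48242.4 Mb
Total: 63016.2 Mb = 7877.0 MB.
At 20 Mbps: 63016.2 / 20 = 3151 s ≈ 52.5 minutes.

53 minutes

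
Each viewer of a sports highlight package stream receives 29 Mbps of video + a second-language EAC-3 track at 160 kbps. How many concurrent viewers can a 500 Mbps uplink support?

Audio: 160 kbps = 0.160 Mbps.
Per-viewer media rate: 29.160 Mbps.
500 Mbps = 500.0 Mbps; 500.0 / 29.160 = 17.15 → 17 viewers.

17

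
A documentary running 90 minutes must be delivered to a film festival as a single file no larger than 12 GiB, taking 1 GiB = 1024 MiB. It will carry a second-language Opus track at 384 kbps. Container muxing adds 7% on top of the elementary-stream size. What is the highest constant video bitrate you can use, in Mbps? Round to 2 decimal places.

Budget: 12 GiB = 103079.2 Mb.
Stream payload after overhead: 103079.2 / 1.07 = 96335.7 Mb.
90 min = 5400 s
Total bitrate budget: 96335.7 Mb / 5400 s = 17.840 Mbps.
Audio: 384 kbps = 0.384 Mbps.
Video: 17.840 − 0.384 = 17.456 Mbps.

17.46 Mbps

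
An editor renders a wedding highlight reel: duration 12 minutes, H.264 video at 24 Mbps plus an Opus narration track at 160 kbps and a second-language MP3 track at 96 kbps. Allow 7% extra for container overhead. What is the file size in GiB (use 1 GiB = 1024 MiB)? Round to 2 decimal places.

2.18 GiB

12 min = 720 s
Audio total: 160 + 96 = 256 kbps = 0.256 Mbps.
Total bitrate: 24 + 0.256 = 24.256 Mbps.
Stream data: 24.256 Mbps × 720 s = 17464.3 Mb.
With 7% container overhead: ×1.07.
18,687 Mb = 2,335,852,800 bytes ÷ 1,073,741,824 = 2.175 GiB.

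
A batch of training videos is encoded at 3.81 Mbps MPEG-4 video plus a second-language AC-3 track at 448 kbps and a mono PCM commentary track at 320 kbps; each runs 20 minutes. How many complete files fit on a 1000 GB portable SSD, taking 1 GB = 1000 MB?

20 min = 1200 s
Audio total: 448 + 320 = 768 kbps = 0.768 Mbps.
Total bitrate: 4.578 Mbps.
Per item: 4.578 Mbps × 1200 s = 5,494 Mb = 686.7 MB.
Capacity: 1000 GB = 8,000,000 Mb; 1456.24 items → 1456 complete.

1456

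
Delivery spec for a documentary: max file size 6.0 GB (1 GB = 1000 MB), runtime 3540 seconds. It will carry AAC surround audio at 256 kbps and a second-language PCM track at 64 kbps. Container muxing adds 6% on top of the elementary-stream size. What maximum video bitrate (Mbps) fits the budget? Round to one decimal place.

12.5 Mbps

Budget: 6.0 GB = 48000.0 Mb.
Stream payload after overhead: 48000.0 / 1.06 = 45283.0 Mb.
Total bitrate budget: 45283.0 Mb / 3540 s = 12.792 Mbps.
Audio total: 256 + 64 = 320 kbps = 0.320 Mbps.
Video: 12.792 − 0.320 = 12.472 Mbps.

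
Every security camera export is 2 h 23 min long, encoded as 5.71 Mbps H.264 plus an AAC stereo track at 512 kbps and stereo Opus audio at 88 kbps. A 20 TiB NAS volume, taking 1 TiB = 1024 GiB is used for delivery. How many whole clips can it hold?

3249

2 h 23 min = 143 min = 8580 s
Audio total: 512 + 88 = 600 kbps = 0.600 Mbps.
Total bitrate: 6.310 Mbps.
Per item: 6.310 Mbps × 8580 s = 54,140 Mb = 6,767 MB.
Capacity: 20 TiB = 175,921,860 Mb; 3249.40 items → 3249 complete.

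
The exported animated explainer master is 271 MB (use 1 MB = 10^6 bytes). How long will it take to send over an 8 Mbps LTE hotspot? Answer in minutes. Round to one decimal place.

File: 271 MB = 2168.0 Mb.
At 8 Mbps: 2168.0 / 8 = 271.0 s ≈ 4.52 minutes.

4.5 minutes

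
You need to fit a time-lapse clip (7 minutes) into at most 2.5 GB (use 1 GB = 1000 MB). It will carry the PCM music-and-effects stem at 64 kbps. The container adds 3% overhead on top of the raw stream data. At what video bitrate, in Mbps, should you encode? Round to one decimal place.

46.2 Mbps

Budget: 2.5 GB = 20000.0 Mb.
Stream payload after overhead: 20000.0 / 1.03 = 19417.5 Mb.
7 min = 420 s
Total bitrate budget: 19417.5 Mb / 420 s = 46.232 Mbps.
Audio: 64 kbps = 0.064 Mbps.
Video: 46.232 − 0.064 = 46.168 Mbps.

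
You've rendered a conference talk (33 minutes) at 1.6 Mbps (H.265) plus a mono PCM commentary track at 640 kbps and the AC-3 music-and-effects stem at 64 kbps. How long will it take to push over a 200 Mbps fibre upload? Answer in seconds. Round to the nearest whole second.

33 min = 1980 s
Audio total: 640 + 64 = 704 kbps = 0.704 Mbps.
Total bitrate: 2.304 Mbps.
File: 2.304 Mbps × 1980 s = 4561.9 Mb.
At 200 Mbps: 4561.9 / 200 = 22.8 s ≈ 22.8 seconds.

23 seconds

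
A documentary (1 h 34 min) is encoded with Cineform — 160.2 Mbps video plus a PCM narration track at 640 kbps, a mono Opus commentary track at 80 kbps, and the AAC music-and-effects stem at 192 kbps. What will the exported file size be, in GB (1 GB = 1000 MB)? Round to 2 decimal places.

113.58 GB

1 h 34 min = 94 min = 5640 s
Audio total: 640 + 80 + 192 = 912 kbps = 0.912 Mbps.
Total bitrate: 160.2 + 0.912 = 161.112 Mbps.
Stream data: 161.112 Mbps × 5640 s = 908671.7 Mb.
908,672 Mb ÷ 8 = 113,584 MB → 113.6 GB.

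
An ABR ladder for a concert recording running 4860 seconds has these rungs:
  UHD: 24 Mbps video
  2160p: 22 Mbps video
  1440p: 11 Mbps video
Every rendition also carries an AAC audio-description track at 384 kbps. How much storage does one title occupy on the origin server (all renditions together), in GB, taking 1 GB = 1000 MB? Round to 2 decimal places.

Audio: 384 kbps = 0.384 Mbps.
Sum of rendition bitrates: (24+0.384) + (22+0.384) + (11+0.384) = 58.152 Mbps.
× 4860 s = 282,619 Mb = 35,327 MB = 35.33 GB.

35.33 GB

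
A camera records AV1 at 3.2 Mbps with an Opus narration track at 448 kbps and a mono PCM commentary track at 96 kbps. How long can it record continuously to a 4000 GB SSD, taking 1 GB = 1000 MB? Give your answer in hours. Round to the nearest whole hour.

Audio total: 448 + 96 = 544 kbps = 0.544 Mbps.
Total bitrate: 3.2 + 0.544 = 3.744 Mbps.
Capacity: 4000 GB = 32,000,000 Mb.
Recording time: 32,000,000 / 3.744 = 8,547,009 s ≈ 2,374 hours.

2374 hours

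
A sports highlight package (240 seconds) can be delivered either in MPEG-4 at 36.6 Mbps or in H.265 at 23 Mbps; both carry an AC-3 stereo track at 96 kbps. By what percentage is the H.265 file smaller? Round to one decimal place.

37.1%

Audio: 96 kbps = 0.096 Mbps.
MPEG-4: 36.696 Mbps × 240 s = 8807.0 Mb = 1.025 GiB.
H.265: 23.096 Mbps × 240 s = 5543.0 Mb = 0.645 GiB.
Reduction: (1 − 0.645/1.025) × 100 = 37.06%.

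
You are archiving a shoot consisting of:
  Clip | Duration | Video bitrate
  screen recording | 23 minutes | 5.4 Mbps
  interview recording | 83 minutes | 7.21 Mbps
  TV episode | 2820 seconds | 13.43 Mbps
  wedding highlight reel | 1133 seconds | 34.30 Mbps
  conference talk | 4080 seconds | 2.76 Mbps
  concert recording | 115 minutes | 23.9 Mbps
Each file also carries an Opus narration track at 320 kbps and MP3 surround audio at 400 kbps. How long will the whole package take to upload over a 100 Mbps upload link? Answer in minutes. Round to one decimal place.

Audio total: 320 + 400 = 720 kbps = 0.720 Mbps.
screen recording: 6.120 Mbps × 1380 s = 8445.6 Mb
interview recording: 7.930 Mbps × 4980 s = 39491.4 Mb
TV episode: 14.150 Mbps × 2820 s = 39903.0 Mb
wedding highlight reel: 35.020 Mbps × 1133 s = 39677.7 Mb
conference talk: 3.480 Mbps × 4080 s = 14198.4 Mb
concert recording: 24.620 Mbps × 6900 s = 169878.0 Mb
Total: 311594.1 Mb = 38949.3 MB.
At 100 Mbps: 311594.1 / 100 = 3116 s ≈ 51.9 minutes.

51.9 minutes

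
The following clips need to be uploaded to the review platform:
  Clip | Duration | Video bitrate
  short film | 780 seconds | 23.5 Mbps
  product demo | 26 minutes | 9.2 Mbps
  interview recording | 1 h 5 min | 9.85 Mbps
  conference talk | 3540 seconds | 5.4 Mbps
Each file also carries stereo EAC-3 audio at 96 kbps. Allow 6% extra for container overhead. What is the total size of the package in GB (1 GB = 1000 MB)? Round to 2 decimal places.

Audio: 96 kbps = 0.096 Mbps.
short film: 23.596 Mbps × 780 s × 1.06 = 19509.2 Mb
product demo: 9.296 Mbps × 1560 s × 1.06 = 15371.9 Mb
interview recording: 9.946 Mbps × 3900 s × 1.06 = 41116.8 Mb
conference talk: 5.496 Mbps × 3540 s × 1.06 = 20623.2 Mb
Total: 96621.0 Mb = 12077.6 MB.
= 12.08 GB.

12.08 GB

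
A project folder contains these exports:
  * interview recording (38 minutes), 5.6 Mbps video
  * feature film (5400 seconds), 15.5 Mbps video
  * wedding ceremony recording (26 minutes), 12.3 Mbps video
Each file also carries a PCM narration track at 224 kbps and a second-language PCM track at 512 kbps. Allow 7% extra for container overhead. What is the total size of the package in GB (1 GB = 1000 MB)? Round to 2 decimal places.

Audio total: 224 + 512 = 736 kbps = 0.736 Mbps.
interview recording: 6.336 Mbps × 2280 s × 1.07 = 15457.3 Mb
feature film: 16.236 Mbps × 5400 s × 1.07 = 93811.6 Mb
wedding ceremony recording: 13.036 Mbps × 1560 s × 1.07 = 21759.7 Mb
Total: 131028.6 Mb = 16378.6 MB.
= 16.38 GB.

16.38 GB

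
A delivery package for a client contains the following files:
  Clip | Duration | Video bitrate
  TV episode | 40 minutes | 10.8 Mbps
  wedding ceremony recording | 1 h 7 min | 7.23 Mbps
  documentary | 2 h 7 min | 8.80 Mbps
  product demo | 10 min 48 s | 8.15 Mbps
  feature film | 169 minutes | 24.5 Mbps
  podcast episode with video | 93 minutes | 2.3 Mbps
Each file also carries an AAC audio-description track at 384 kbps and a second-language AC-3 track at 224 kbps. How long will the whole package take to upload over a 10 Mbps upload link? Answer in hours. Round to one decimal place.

11.3 hours

Audio total: 384 + 224 = 608 kbps = 0.608 Mbps.
TV episode: 11.408 Mbps × 2400 s = 27379.2 Mb
wedding ceremony recording: 7.838 Mbps × 4020 s = 31508.8 Mb
documentary: 9.408 Mbps × 7620 s = 71689.0 Mb
product demo: 8.758 Mbps × 648 s = 5675.2 Mb
feature film: 25.108 Mbps × 10140 s = 254595.1 Mb
podcast episode with video: 2.908 Mbps × 5580 s = 16226.6 Mb
Total: 407073.9 Mb = 50884.2 MB.
At 10 Mbps: 407073.9 / 10 = 40707 s ≈ 11.3 hours.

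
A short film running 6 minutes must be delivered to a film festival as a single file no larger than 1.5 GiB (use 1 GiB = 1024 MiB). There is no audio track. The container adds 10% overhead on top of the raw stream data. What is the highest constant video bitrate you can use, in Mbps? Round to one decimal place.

32.5 Mbps

Budget: 1.5 GiB = 12884.9 Mb.
Stream payload after overhead: 12884.9 / 1.10 = 11713.5 Mb.
6 min = 360 s
Total bitrate budget: 11713.5 Mb / 360 s = 32.538 Mbps.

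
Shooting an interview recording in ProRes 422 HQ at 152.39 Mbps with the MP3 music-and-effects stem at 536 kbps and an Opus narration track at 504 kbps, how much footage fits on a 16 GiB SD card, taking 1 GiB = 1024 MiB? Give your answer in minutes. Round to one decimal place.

Audio total: 536 + 504 = 1040 kbps = 1.040 Mbps.
Total bitrate: 152.39 + 1.040 = 153.430 Mbps.
Capacity: 16 GiB = 137,439 Mb.
Recording time: 137,439 / 153.430 = 895.8 s ≈ 14.9 minutes.

14.9 minutes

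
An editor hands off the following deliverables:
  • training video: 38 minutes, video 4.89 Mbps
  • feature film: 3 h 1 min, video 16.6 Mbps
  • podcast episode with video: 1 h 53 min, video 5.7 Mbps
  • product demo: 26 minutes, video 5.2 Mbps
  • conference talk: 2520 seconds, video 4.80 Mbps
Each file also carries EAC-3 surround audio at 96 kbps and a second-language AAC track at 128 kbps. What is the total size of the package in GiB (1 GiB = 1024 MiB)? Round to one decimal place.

Audio total: 96 + 128 = 224 kbps = 0.224 Mbps.
training video: 5.114 Mbps × 2280 s = 11659.9 Mb
feature film: 16.824 Mbps × 10860 s = 182708.6 Mb
podcast episode with video: 5.924 Mbps × 6780 s = 40164.7 Mb
product demo: 5.424 Mbps × 1560 s = 8461.4 Mb
conference talk: 5.024 Mbps × 2520 s = 12660.5 Mb
Total: 255655.2 Mb = 31956.9 MB.
= 29.76 GiB.

29.8 GiB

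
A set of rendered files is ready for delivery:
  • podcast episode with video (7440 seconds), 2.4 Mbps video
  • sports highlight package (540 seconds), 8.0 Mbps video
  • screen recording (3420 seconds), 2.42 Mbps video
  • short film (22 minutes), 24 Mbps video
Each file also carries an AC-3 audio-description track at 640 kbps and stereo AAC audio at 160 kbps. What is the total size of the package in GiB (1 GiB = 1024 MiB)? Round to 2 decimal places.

Audio total: 640 + 160 = 800 kbps = 0.800 Mbps.
podcast episode with video: 3.200 Mbps × 7440 s = 23808.0 Mb
sports highlight package: 8.800 Mbps × 540 s = 4752.0 Mb
screen recording: 3.220 Mbps × 3420 s = 11012.4 Mb
short film: 24.800 Mbps × 1320 s = 32736.0 Mb
Total: 72308.4 Mb = 9038.5 MB.
= 8.418 GiB.

8.42 GiB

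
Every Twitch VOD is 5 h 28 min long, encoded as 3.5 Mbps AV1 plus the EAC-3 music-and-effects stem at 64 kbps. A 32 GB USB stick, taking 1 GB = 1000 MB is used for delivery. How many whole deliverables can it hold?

3

5 h 28 min = 328 min = 19680 s
Audio: 64 kbps = 0.064 Mbps.
Total bitrate: 3.564 Mbps.
Per item: 3.564 Mbps × 19680 s = 70,140 Mb = 8,767 MB.
Capacity: 32 GB = 256,000 Mb; 3.65 items → 3 complete.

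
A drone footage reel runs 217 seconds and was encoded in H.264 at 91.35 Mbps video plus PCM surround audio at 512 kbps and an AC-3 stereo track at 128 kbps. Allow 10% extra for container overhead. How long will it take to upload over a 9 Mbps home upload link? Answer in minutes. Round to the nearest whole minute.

Audio total: 512 + 128 = 640 kbps = 0.640 Mbps.
Total bitrate: 91.990 Mbps.
File: 91.990 Mbps × 217 s = 19961.8 Mb.
With 10% container overhead: ×1.10. → 21958.0 Mb.
At 9 Mbps: 21958.0 / 9 = 2439.8 s ≈ 40.7 minutes.

41 minutes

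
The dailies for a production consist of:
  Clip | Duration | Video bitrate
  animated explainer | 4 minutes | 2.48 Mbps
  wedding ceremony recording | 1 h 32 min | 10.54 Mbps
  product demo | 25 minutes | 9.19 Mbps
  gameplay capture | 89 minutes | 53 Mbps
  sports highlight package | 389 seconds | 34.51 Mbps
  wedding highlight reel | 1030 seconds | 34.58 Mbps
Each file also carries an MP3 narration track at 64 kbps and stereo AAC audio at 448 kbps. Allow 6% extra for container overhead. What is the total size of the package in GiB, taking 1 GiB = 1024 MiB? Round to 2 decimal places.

Audio total: 64 + 448 = 512 kbps = 0.512 Mbps.
animated explainer: 2.992 Mbps × 240 s × 1.06 = 761.2 Mb
wedding ceremony recording: 11.052 Mbps × 5520 s × 1.06 = 64667.5 Mb
product demo: 9.702 Mbps × 1500 s × 1.06 = 15426.2 Mb
gameplay capture: 53.512 Mbps × 5340 s × 1.06 = 302899.3 Mb
sports highlight package: 35.022 Mbps × 389 s × 1.06 = 14441.0 Mb
wedding highlight reel: 35.092 Mbps × 1030 s × 1.06 = 38313.4 Mb
Total: 436508.5 Mb = 54563.6 MB.
= 50.82 GiB.

50.82 GiB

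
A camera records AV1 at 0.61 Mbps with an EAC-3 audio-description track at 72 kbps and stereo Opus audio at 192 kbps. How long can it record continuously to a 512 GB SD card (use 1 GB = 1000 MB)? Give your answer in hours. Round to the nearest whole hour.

Audio total: 72 + 192 = 264 kbps = 0.264 Mbps.
Total bitrate: 0.61 + 0.264 = 0.874 Mbps.
Capacity: 512 GB = 4,096,000 Mb.
Recording time: 4,096,000 / 0.874 = 4,686,499 s ≈ 1,302 hours.

1302 hours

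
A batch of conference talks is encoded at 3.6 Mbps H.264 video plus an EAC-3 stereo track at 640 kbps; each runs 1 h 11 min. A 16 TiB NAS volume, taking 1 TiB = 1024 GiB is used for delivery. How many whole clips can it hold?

7791

1 h 11 min = 71 min = 4260 s
Audio: 640 kbps = 0.640 Mbps.
Total bitrate: 4.240 Mbps.
Per item: 4.240 Mbps × 4260 s = 18,062 Mb = 2,258 MB.
Capacity: 16 TiB = 140,737,488 Mb; 7791.74 items → 7791 complete.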